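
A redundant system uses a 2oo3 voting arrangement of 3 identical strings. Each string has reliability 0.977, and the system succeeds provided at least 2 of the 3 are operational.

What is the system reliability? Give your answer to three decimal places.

0.998

R = Σ_{i=2}^{3} C(3,i) p^i (1−p)^{3−i} with p = 0.977
C(3,2)·0.977^2·0.023^1 = 0.06586
C(3,3)·0.977^3·0.023^0 = 0.93257
Sum = 0.998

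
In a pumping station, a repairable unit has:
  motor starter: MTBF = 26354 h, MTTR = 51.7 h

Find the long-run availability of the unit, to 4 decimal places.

0.9980

A(motor starter) = MTBF/(MTBF+MTTR) = 26354/(26354+51.7) = 0.9980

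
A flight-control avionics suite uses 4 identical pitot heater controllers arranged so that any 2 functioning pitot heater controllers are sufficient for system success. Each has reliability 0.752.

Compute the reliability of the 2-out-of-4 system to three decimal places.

0.950

R = Σ_{i=2}^{4} C(4,i) p^i (1−p)^{4−i} with p = 0.752
C(4,2)·0.752^2·0.248^2 = 0.20868
C(4,3)·0.752^3·0.248^1 = 0.42186
C(4,4)·0.752^4·0.248^0 = 0.31979
Sum = 0.950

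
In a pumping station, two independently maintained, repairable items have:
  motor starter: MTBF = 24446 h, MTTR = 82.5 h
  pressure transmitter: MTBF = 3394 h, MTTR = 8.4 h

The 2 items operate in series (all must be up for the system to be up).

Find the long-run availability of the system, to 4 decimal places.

0.9942

A(motor starter) = MTBF/(MTBF+MTTR) = 24446/(24446+82.5) = 0.996637
A(pressure transmitter) = MTBF/(MTBF+MTTR) = 3394/(3394+8.4) = 0.997531
Series availability: 0.996637 × 0.997531 = 0.9942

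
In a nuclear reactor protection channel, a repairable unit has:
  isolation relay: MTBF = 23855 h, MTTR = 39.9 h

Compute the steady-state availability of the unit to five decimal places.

0.99833

A(isolation relay) = MTBF/(MTBF+MTTR) = 23855/(23855+39.9) = 0.99833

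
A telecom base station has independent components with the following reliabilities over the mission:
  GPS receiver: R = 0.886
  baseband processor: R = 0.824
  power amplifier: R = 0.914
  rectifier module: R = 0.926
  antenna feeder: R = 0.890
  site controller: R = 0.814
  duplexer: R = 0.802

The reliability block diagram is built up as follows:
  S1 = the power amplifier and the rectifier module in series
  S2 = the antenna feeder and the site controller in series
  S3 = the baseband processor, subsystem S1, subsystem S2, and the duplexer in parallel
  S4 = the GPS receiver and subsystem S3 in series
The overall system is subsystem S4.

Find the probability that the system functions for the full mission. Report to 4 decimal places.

Series (power amplifier and rectifier module): 0.914000 × 0.926000 = 0.846364
Series (antenna feeder and site controller): 0.890000 × 0.814000 = 0.724460
Parallel (baseband processor, [0.846364], [0.724460], and duplexer): 1 − (1 − 0.824000)(1 − 0.846364)(1 − 0.724460)(1 − 0.802000) = 0.998525
Series (GPS receiver and [0.998525]): 0.886000 × 0.998525 = 0.8847

0.8847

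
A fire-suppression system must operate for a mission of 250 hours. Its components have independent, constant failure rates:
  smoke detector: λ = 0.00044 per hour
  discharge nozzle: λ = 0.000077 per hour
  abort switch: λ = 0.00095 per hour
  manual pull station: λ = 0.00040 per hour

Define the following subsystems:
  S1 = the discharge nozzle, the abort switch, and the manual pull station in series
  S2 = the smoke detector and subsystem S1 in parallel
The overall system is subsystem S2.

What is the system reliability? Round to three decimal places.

0.969

R(smoke detector) = exp(−0.00044 × 250) = 0.89583
R(discharge nozzle) = exp(−0.000077 × 250) = 0.98093
R(abort switch) = exp(−0.00095 × 250) = 0.78860
R(manual pull station) = exp(−0.00040 × 250) = 0.90484
Series (discharge nozzle, abort switch, and manual pull station): 0.98093 × 0.78860 × 0.90484 = 0.69995
Parallel (smoke detector and [0.69995]): 1 − (1 − 0.89583)(1 − 0.69995) = 0.969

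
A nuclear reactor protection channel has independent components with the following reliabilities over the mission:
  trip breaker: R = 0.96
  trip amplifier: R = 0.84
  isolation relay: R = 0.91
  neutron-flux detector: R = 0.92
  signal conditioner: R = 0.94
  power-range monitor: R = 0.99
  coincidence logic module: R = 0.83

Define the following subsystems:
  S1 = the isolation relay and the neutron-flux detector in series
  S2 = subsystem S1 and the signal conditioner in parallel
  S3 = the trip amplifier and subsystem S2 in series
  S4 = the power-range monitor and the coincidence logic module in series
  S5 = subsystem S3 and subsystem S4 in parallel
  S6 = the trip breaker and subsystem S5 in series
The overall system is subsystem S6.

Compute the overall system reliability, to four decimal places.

Series (isolation relay and neutron-flux detector): 0.910000 × 0.920000 = 0.837200
Parallel ([0.837200] and signal conditioner): 1 − (1 − 0.837200)(1 − 0.940000) = 0.990232
Series (trip amplifier and [0.990232]): 0.840000 × 0.990232 = 0.831795
Series (power-range monitor and coincidence logic module): 0.990000 × 0.830000 = 0.821700
Parallel ([0.831795] and [0.821700]): 1 − (1 − 0.831795)(1 − 0.821700) = 0.970009
Series (trip breaker and [0.970009]): 0.960000 × 0.970009 = 0.9312

0.9312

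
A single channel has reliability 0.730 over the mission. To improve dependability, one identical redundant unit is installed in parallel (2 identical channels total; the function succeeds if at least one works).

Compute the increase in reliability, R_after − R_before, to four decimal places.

R_before = 0.730
R_after = 1 − (1 − 0.730)^2 = 0.9271
ΔR = 0.9271 − 0.730 = 0.1971

0.1971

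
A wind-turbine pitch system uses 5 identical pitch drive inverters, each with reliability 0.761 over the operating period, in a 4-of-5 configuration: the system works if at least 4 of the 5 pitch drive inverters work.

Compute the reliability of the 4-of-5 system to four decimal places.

0.6560

R = Σ_{i=4}^{5} C(5,i) p^i (1−p)^{5−i} with p = 0.761
C(5,4)·0.761^4·0.239^1 = 0.400780
C(5,5)·0.761^5·0.239^0 = 0.255225
Sum = 0.6560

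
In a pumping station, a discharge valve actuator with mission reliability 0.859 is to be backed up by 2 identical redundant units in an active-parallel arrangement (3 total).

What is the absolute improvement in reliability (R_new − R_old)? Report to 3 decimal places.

R_before = 0.859
R_after = 1 − (1 − 0.859)^3 = 0.997
ΔR = 0.997 − 0.859 = 0.138

0.138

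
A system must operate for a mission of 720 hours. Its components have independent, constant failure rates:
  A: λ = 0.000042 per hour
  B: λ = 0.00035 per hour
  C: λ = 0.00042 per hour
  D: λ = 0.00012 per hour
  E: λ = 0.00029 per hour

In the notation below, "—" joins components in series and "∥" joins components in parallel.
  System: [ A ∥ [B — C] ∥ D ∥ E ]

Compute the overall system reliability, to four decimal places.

0.9998

R(A) = exp(−0.000042 × 720) = 0.970213
R(B) = exp(−0.00035 × 720) = 0.777245
R(C) = exp(−0.00042 × 720) = 0.739042
R(D) = exp(−0.00012 × 720) = 0.917227
R(E) = exp(−0.00029 × 720) = 0.811558
Series (B and C): 0.777245 × 0.739042 = 0.574417
Parallel (A, [0.574417], D, and E): 1 − (1 − 0.970213)(1 − 0.574417)(1 − 0.917227)(1 − 0.811558) = 0.9998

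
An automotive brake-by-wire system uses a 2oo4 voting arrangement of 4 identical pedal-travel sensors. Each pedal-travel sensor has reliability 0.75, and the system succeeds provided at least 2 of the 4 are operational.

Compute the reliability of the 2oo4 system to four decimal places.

R = Σ_{i=2}^{4} C(4,i) p^i (1−p)^{4−i} with p = 0.75
C(4,2)·0.75^2·0.25^2 = 0.210938
C(4,3)·0.75^3·0.25^1 = 0.421875
C(4,4)·0.75^4·0.25^0 = 0.316406
Sum = 0.9492

0.9492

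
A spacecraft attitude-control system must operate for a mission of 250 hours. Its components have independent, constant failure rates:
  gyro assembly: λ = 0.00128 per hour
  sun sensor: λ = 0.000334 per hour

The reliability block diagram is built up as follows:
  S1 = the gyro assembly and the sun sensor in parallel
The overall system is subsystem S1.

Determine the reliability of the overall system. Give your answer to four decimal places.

R(gyro assembly) = exp(−0.00128 × 250) = 0.726149
R(sun sensor) = exp(−0.000334 × 250) = 0.919891
Parallel (gyro assembly and sun sensor): 1 − (1 − 0.726149)(1 − 0.919891) = 0.9781

0.9781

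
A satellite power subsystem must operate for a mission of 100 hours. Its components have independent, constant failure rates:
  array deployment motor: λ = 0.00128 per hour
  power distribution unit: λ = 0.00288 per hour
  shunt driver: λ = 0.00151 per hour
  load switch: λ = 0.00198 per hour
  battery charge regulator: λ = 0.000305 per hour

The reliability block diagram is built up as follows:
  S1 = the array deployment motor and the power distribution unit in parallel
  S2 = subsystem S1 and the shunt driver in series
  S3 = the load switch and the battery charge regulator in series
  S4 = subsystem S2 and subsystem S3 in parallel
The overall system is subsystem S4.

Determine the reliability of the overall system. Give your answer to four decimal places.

0.9661

R(array deployment motor) = exp(−0.00128 × 100) = 0.879853
R(power distribution unit) = exp(−0.00288 × 100) = 0.749762
R(shunt driver) = exp(−0.00151 × 100) = 0.859848
R(load switch) = exp(−0.00198 × 100) = 0.820370
R(battery charge regulator) = exp(−0.000305 × 100) = 0.969960
Parallel (array deployment motor and power distribution unit): 1 − (1 − 0.879853)(1 − 0.749762) = 0.969935
Series ([0.969935] and shunt driver): 0.969935 × 0.859848 = 0.833997
Series (load switch and battery charge regulator): 0.820370 × 0.969960 = 0.795726
Parallel ([0.833997] and [0.795726]): 1 − (1 − 0.833997)(1 − 0.795726) = 0.9661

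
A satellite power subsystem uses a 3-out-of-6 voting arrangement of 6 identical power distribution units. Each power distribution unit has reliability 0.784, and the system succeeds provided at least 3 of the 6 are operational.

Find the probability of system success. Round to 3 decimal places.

0.978

R = Σ_{i=3}^{6} C(6,i) p^i (1−p)^{6−i} with p = 0.784
C(6,3)·0.784^3·0.216^3 = 0.09713
C(6,4)·0.784^4·0.216^2 = 0.26440
C(6,5)·0.784^5·0.216^1 = 0.38387
C(6,6)·0.784^6·0.216^0 = 0.23222
Sum = 0.978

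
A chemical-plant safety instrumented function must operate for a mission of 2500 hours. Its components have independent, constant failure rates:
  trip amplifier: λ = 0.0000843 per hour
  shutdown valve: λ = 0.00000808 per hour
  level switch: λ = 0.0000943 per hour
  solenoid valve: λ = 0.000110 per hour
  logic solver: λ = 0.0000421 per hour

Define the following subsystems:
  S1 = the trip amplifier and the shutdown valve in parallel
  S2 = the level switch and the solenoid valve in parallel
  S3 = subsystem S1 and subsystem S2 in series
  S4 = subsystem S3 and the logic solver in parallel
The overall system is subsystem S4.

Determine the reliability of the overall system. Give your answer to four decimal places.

0.9946

R(trip amplifier) = exp(−0.0000843 × 2500) = 0.809977
R(shutdown valve) = exp(−0.00000808 × 2500) = 0.980003
R(level switch) = exp(−0.0000943 × 2500) = 0.789978
R(solenoid valve) = exp(−0.000110 × 2500) = 0.759572
R(logic solver) = exp(−0.0000421 × 2500) = 0.900099
Parallel (trip amplifier and shutdown valve): 1 − (1 − 0.809977)(1 − 0.980003) = 0.996200
Parallel (level switch and solenoid valve): 1 − (1 − 0.789978)(1 − 0.759572) = 0.949505
Series ([0.996200] and [0.949505]): 0.996200 × 0.949505 = 0.945897
Parallel ([0.945897] and logic solver): 1 − (1 − 0.945897)(1 − 0.900099) = 0.9946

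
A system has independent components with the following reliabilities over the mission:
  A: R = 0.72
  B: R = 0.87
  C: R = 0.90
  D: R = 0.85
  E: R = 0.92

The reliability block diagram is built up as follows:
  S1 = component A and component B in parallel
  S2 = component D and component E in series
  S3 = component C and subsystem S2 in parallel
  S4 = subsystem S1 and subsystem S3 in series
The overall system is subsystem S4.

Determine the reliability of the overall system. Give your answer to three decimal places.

0.943

Parallel (A and B): 1 − (1 − 0.72000)(1 − 0.87000) = 0.96360
Series (D and E): 0.85000 × 0.92000 = 0.78200
Parallel (C and [0.78200]): 1 − (1 − 0.90000)(1 − 0.78200) = 0.97820
Series ([0.96360] and [0.97820]): 0.96360 × 0.97820 = 0.943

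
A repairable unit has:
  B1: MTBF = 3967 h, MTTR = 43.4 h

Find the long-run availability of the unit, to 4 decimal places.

A(B1) = MTBF/(MTBF+MTTR) = 3967/(3967+43.4) = 0.9892

0.9892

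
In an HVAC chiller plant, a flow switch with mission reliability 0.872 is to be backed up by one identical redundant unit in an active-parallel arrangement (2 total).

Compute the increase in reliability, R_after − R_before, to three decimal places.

0.112

R_before = 0.872
R_after = 1 − (1 − 0.872)^2 = 0.984
ΔR = 0.984 − 0.872 = 0.112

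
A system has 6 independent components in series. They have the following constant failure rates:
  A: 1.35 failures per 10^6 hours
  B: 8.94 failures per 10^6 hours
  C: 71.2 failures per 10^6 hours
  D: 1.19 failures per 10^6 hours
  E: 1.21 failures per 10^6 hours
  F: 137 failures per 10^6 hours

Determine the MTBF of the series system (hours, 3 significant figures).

Series of exponential components: λ_sys = Σ λ_i
λ_sys = 0.00000135 + 0.00000894 + 0.0000712 + 0.00000119 + 0.00000121 + 0.000137 = 2.2089e-04 /h
MTBF = 1 / λ_sys = 4530 h

4530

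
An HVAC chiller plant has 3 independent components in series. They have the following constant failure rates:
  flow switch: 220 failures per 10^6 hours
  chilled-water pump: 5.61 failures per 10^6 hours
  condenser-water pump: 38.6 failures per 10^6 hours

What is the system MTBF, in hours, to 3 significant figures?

Series of exponential components: λ_sys = Σ λ_i
λ_sys = 0.000220 + 0.00000561 + 0.0000386 = 2.6421e-04 /h
MTBF = 1 / λ_sys = 3780 h

3780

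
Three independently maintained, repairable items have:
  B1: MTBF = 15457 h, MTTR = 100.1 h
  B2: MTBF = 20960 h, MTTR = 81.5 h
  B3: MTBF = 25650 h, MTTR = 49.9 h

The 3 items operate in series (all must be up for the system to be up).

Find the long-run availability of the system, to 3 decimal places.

0.988

A(B1) = MTBF/(MTBF+MTTR) = 15457/(15457+100.1) = 0.993566
A(B2) = MTBF/(MTBF+MTTR) = 20960/(20960+81.5) = 0.996127
A(B3) = MTBF/(MTBF+MTTR) = 25650/(25650+49.9) = 0.998058
Series availability: 0.993566 × 0.996127 × 0.998058 = 0.988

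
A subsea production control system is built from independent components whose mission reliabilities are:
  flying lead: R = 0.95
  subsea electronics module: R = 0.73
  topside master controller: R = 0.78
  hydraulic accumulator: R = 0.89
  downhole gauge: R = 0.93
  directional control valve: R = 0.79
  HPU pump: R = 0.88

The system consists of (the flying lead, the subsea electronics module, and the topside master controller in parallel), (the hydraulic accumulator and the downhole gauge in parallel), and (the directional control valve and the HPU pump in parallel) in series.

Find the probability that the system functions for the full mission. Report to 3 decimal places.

0.964

Parallel (flying lead, subsea electronics module, and topside master controller): 1 − (1 − 0.95000)(1 − 0.73000)(1 − 0.78000) = 0.99703
Parallel (hydraulic accumulator and downhole gauge): 1 − (1 − 0.89000)(1 − 0.93000) = 0.99230
Parallel (directional control valve and HPU pump): 1 − (1 − 0.79000)(1 − 0.88000) = 0.97480
Series ([0.99703], [0.99230], and [0.97480]): 0.99703 × 0.99230 × 0.97480 = 0.964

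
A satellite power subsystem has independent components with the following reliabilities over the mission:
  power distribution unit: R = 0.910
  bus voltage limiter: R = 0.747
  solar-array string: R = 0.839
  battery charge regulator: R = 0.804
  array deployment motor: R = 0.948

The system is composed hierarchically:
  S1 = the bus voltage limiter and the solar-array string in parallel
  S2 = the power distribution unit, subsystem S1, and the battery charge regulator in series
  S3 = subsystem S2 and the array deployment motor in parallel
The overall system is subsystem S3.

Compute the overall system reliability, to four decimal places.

Parallel (bus voltage limiter and solar-array string): 1 − (1 − 0.747000)(1 − 0.839000) = 0.959267
Series (power distribution unit, [0.959267], and battery charge regulator): 0.910000 × 0.959267 × 0.804000 = 0.701838
Parallel ([0.701838] and array deployment motor): 1 − (1 − 0.701838)(1 − 0.948000) = 0.9845

0.9845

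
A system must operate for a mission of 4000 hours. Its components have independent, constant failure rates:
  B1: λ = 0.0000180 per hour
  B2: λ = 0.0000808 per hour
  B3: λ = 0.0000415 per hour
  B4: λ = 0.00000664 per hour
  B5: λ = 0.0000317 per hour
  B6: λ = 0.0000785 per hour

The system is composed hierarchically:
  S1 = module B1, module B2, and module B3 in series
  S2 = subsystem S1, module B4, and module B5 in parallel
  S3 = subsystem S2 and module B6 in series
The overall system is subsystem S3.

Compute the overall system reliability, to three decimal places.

0.730

R(B1) = exp(−0.0000180 × 4000) = 0.93053
R(B2) = exp(−0.0000808 × 4000) = 0.72383
R(B3) = exp(−0.0000415 × 4000) = 0.84705
R(B4) = exp(−0.00000664 × 4000) = 0.97379
R(B5) = exp(−0.0000317 × 4000) = 0.88091
R(B6) = exp(−0.0000785 × 4000) = 0.73052
Series (B1, B2, and B3): 0.93053 × 0.72383 × 0.84705 = 0.57053
Parallel ([0.57053], B4, and B5): 1 − (1 − 0.57053)(1 − 0.97379)(1 − 0.88091) = 0.99866
Series ([0.99866] and B6): 0.99866 × 0.73052 = 0.730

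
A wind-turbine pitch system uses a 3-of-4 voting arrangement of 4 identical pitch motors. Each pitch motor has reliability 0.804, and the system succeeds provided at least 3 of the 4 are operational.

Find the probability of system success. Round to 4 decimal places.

R = Σ_{i=3}^{4} C(4,i) p^i (1−p)^{4−i} with p = 0.804
C(4,3)·0.804^3·0.196^1 = 0.407459
C(4,4)·0.804^4·0.196^0 = 0.417854
Sum = 0.8253

0.8253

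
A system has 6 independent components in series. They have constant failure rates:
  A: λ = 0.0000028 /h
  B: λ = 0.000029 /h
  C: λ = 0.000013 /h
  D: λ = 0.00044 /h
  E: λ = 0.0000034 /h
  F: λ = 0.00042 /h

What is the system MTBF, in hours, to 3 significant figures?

1100

Series of exponential components: λ_sys = Σ λ_i
λ_sys = 0.0000028 + 0.000029 + 0.000013 + 0.00044 + 0.0000034 + 0.00042 = 9.0820e-04 /h
MTBF = 1 / λ_sys = 1100 h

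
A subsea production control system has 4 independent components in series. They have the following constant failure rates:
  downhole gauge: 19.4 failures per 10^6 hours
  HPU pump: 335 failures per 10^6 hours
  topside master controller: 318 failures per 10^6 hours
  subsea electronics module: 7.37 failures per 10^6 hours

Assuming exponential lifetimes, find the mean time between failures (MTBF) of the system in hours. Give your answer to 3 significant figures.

Series of exponential components: λ_sys = Σ λ_i
λ_sys = 0.0000194 + 0.000335 + 0.000318 + 0.00000737 = 6.7977e-04 /h
MTBF = 1 / λ_sys = 1470 h

1470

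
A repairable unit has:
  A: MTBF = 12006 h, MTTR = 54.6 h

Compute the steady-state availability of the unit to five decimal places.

A(A) = MTBF/(MTBF+MTTR) = 12006/(12006+54.6) = 0.99547

0.99547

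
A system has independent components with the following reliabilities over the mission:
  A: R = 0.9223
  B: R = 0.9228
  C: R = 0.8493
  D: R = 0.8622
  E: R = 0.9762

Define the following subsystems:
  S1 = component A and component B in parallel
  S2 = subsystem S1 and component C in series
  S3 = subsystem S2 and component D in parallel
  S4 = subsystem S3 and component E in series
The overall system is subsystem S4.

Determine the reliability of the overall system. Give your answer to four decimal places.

Parallel (A and B): 1 − (1 − 0.922300)(1 − 0.922800) = 0.994002
Series ([0.994002] and C): 0.994002 × 0.849300 = 0.844206
Parallel ([0.844206] and D): 1 − (1 − 0.844206)(1 − 0.862200) = 0.978532
Series ([0.978532] and E): 0.978532 × 0.976200 = 0.9552

0.9552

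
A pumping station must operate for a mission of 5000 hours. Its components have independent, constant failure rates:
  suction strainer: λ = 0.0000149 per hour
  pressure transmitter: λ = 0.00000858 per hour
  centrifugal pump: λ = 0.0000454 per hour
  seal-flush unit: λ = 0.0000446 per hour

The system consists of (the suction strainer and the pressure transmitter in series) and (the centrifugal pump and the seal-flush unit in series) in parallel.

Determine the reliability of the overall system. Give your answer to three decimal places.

0.960

R(suction strainer) = exp(−0.0000149 × 5000) = 0.92821
R(pressure transmitter) = exp(−0.00000858 × 5000) = 0.95801
R(centrifugal pump) = exp(−0.0000454 × 5000) = 0.79692
R(seal-flush unit) = exp(−0.0000446 × 5000) = 0.80011
Series (suction strainer and pressure transmitter): 0.92821 × 0.95801 = 0.88923
Series (centrifugal pump and seal-flush unit): 0.79692 × 0.80011 = 0.63762
Parallel ([0.88923] and [0.63762]): 1 − (1 − 0.88923)(1 − 0.63762) = 0.960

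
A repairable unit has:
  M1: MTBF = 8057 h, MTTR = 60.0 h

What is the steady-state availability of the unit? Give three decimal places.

A(M1) = MTBF/(MTBF+MTTR) = 8057/(8057+60.0) = 0.993

0.993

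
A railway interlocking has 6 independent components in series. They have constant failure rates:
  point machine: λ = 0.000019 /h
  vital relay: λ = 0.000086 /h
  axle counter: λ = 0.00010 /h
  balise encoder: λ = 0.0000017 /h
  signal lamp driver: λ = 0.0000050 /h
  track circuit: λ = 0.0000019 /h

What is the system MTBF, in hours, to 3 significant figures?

Series of exponential components: λ_sys = Σ λ_i
λ_sys = 0.000019 + 0.000086 + 0.00010 + 0.0000017 + 0.0000050 + 0.0000019 = 2.1360e-04 /h
MTBF = 1 / λ_sys = 4680 h

4680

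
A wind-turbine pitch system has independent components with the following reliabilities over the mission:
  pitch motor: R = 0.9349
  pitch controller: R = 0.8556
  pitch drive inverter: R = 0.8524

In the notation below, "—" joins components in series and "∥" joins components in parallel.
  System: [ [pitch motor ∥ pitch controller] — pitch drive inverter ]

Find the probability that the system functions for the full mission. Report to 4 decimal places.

0.8444

Parallel (pitch motor and pitch controller): 1 − (1 − 0.934900)(1 − 0.855600) = 0.990600
Series ([0.990600] and pitch drive inverter): 0.990600 × 0.852400 = 0.8444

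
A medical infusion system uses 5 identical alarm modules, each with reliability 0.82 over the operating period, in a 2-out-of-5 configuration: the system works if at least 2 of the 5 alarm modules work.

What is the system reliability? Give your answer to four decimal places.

0.9955

R = Σ_{i=2}^{5} C(5,i) p^i (1−p)^{5−i} with p = 0.82
C(5,2)·0.82^2·0.18^3 = 0.039214
C(5,3)·0.82^3·0.18^2 = 0.178643
C(5,4)·0.82^4·0.18^1 = 0.406910
C(5,5)·0.82^5·0.18^0 = 0.370740
Sum = 0.9955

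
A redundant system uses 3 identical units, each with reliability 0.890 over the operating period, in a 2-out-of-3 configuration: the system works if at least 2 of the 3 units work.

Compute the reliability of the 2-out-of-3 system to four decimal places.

0.9664

R = Σ_{i=2}^{3} C(3,i) p^i (1−p)^{3−i} with p = 0.890
C(3,2)·0.890^2·0.110^1 = 0.261393
C(3,3)·0.890^3·0.110^0 = 0.704969
Sum = 0.9664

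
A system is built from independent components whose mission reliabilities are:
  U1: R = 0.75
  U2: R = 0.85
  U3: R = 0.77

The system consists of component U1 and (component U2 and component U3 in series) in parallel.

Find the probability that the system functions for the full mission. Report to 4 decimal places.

0.9136

Series (U2 and U3): 0.850000 × 0.770000 = 0.654500
Parallel (U1 and [0.654500]): 1 − (1 − 0.750000)(1 − 0.654500) = 0.9136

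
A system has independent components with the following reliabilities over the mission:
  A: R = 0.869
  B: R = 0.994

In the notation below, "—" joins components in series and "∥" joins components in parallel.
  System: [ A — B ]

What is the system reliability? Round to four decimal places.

0.8638

Series (A and B): 0.869000 × 0.994000 = 0.8638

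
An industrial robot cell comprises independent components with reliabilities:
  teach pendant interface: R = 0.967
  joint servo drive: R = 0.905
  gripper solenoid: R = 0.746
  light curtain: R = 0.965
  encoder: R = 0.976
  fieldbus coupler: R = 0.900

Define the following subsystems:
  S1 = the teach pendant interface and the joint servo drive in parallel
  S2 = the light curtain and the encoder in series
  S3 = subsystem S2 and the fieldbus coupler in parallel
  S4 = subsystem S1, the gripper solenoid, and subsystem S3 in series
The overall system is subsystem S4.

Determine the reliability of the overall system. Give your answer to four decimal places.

0.7393

Parallel (teach pendant interface and joint servo drive): 1 − (1 − 0.967000)(1 − 0.905000) = 0.996865
Series (light curtain and encoder): 0.965000 × 0.976000 = 0.941840
Parallel ([0.941840] and fieldbus coupler): 1 − (1 − 0.941840)(1 − 0.900000) = 0.994184
Series ([0.996865], gripper solenoid, and [0.994184]): 0.996865 × 0.746000 × 0.994184 = 0.7393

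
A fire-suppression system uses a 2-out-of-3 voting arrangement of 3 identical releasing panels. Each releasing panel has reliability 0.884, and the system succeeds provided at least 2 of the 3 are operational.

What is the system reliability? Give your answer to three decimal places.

0.963

R = Σ_{i=2}^{3} C(3,i) p^i (1−p)^{3−i} with p = 0.884
C(3,2)·0.884^2·0.116^1 = 0.27195
C(3,3)·0.884^3·0.116^0 = 0.69081
Sum = 0.963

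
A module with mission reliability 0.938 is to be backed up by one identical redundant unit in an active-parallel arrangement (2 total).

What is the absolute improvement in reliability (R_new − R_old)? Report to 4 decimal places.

0.0582

R_before = 0.938
R_after = 1 − (1 − 0.938)^2 = 0.9962
ΔR = 0.9962 − 0.938 = 0.0582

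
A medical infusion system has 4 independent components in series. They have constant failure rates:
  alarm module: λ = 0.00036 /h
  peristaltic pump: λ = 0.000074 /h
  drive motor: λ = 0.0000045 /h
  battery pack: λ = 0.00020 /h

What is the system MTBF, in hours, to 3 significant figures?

1570

Series of exponential components: λ_sys = Σ λ_i
λ_sys = 0.00036 + 0.000074 + 0.0000045 + 0.00020 = 6.3850e-04 /h
MTBF = 1 / λ_sys = 1570 h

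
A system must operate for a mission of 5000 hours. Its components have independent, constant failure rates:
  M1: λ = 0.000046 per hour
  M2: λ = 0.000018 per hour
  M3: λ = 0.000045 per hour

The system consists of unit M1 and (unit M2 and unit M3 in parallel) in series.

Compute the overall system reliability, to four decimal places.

0.7808

R(M1) = exp(−0.000046 × 5000) = 0.794534
R(M2) = exp(−0.000018 × 5000) = 0.913931
R(M3) = exp(−0.000045 × 5000) = 0.798516
Parallel (M2 and M3): 1 − (1 − 0.913931)(1 − 0.798516) = 0.982658
Series (M1 and [0.982658]): 0.794534 × 0.982658 = 0.7808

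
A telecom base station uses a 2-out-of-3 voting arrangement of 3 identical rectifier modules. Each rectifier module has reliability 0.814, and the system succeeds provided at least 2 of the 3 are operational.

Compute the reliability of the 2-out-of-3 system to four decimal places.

R = Σ_{i=2}^{3} C(3,i) p^i (1−p)^{3−i} with p = 0.814
C(3,2)·0.814^2·0.186^1 = 0.369729
C(3,3)·0.814^3·0.186^0 = 0.539353
Sum = 0.9091

0.9091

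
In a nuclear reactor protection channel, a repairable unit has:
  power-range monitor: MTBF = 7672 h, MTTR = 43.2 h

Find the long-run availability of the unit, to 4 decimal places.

A(power-range monitor) = MTBF/(MTBF+MTTR) = 7672/(7672+43.2) = 0.9944

0.9944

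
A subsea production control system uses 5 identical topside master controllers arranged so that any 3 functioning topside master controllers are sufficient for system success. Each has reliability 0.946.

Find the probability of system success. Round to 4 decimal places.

R = Σ_{i=3}^{5} C(5,i) p^i (1−p)^{5−i} with p = 0.946
C(5,3)·0.946^3·0.054^2 = 0.024687
C(5,4)·0.946^4·0.054^1 = 0.216236
C(5,5)·0.946^5·0.054^0 = 0.757627
Sum = 0.9986

0.9986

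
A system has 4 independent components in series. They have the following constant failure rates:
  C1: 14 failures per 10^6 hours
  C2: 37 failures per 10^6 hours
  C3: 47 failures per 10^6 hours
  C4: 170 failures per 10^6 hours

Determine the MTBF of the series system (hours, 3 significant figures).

3730

Series of exponential components: λ_sys = Σ λ_i
λ_sys = 0.000014 + 0.000037 + 0.000047 + 0.00017 = 2.6800e-04 /h
MTBF = 1 / λ_sys = 3730 h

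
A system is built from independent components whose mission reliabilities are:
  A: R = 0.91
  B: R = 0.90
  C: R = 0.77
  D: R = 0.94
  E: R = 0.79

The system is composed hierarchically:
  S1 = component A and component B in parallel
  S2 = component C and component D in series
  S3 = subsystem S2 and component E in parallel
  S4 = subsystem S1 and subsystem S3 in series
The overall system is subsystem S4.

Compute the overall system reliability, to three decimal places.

0.934

Parallel (A and B): 1 − (1 − 0.91000)(1 − 0.90000) = 0.99100
Series (C and D): 0.77000 × 0.94000 = 0.72380
Parallel ([0.72380] and E): 1 − (1 − 0.72380)(1 − 0.79000) = 0.94200
Series ([0.99100] and [0.94200]): 0.99100 × 0.94200 = 0.934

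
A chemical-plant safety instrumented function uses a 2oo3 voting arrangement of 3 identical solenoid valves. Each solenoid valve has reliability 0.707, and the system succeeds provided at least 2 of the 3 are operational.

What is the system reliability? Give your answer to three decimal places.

0.793

R = Σ_{i=2}^{3} C(3,i) p^i (1−p)^{3−i} with p = 0.707
C(3,2)·0.707^2·0.293^1 = 0.43937
C(3,3)·0.707^3·0.293^0 = 0.35339
Sum = 0.793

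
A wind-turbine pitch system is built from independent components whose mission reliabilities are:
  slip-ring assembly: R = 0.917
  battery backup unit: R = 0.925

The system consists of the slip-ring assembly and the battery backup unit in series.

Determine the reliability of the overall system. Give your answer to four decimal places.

0.8482

Series (slip-ring assembly and battery backup unit): 0.917000 × 0.925000 = 0.8482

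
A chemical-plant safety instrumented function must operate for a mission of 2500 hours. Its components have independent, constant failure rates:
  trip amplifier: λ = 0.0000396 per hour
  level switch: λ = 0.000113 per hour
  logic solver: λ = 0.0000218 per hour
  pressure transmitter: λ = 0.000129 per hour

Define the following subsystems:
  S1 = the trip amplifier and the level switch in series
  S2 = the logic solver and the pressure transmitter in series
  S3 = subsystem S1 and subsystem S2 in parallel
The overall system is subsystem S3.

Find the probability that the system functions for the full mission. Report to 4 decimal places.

0.9004

R(trip amplifier) = exp(−0.0000396 × 2500) = 0.905743
R(level switch) = exp(−0.000113 × 2500) = 0.753897
R(logic solver) = exp(−0.0000218 × 2500) = 0.946959
R(pressure transmitter) = exp(−0.000129 × 2500) = 0.724336
Series (trip amplifier and level switch): 0.905743 × 0.753897 = 0.682837
Series (logic solver and pressure transmitter): 0.946959 × 0.724336 = 0.685916
Parallel ([0.682837] and [0.685916]): 1 − (1 − 0.682837)(1 − 0.685916) = 0.9004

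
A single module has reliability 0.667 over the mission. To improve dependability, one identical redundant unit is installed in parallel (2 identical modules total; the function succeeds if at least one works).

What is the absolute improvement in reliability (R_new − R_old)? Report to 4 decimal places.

0.2221

R_before = 0.667
R_after = 1 − (1 − 0.667)^2 = 0.8891
ΔR = 0.8891 − 0.667 = 0.2221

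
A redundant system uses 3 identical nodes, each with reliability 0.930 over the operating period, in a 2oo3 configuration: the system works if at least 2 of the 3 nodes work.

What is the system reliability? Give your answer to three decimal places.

0.986

R = Σ_{i=2}^{3} C(3,i) p^i (1−p)^{3−i} with p = 0.930
C(3,2)·0.930^2·0.070^1 = 0.18163
C(3,3)·0.930^3·0.070^0 = 0.80436
Sum = 0.986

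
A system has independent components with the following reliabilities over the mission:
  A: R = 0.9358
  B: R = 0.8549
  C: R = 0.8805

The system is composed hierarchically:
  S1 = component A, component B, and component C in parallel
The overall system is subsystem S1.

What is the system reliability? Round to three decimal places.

Parallel (A, B, and C): 1 − (1 − 0.93580)(1 − 0.85490)(1 − 0.88050) = 0.999

0.999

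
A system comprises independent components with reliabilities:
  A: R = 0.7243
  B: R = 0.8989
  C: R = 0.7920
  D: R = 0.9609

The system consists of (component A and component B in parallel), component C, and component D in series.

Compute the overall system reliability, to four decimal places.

Parallel (A and B): 1 − (1 − 0.724300)(1 − 0.898900) = 0.972127
Series ([0.972127], C, and D): 0.972127 × 0.792000 × 0.960900 = 0.7398

0.7398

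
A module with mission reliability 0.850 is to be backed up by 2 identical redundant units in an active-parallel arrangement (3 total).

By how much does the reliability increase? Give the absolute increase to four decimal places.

R_before = 0.850
R_after = 1 − (1 − 0.850)^3 = 0.9966
ΔR = 0.9966 − 0.850 = 0.1466

0.1466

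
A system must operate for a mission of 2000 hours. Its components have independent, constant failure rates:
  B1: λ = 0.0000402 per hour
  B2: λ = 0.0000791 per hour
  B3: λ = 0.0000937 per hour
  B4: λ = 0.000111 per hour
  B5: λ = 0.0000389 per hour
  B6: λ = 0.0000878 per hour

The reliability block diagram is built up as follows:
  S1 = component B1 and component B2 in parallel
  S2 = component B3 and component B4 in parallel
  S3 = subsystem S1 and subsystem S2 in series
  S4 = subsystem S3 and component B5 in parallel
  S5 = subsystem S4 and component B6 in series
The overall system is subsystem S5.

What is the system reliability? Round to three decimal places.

R(B1) = exp(−0.0000402 × 2000) = 0.92275
R(B2) = exp(−0.0000791 × 2000) = 0.85368
R(B3) = exp(−0.0000937 × 2000) = 0.82911
R(B4) = exp(−0.000111 × 2000) = 0.80092
R(B5) = exp(−0.0000389 × 2000) = 0.92515
R(B6) = exp(−0.0000878 × 2000) = 0.83895
Parallel (B1 and B2): 1 − (1 − 0.92275)(1 − 0.85368) = 0.98870
Parallel (B3 and B4): 1 − (1 − 0.82911)(1 − 0.80092) = 0.96598
Series ([0.98870] and [0.96598]): 0.98870 × 0.96598 = 0.95506
Parallel ([0.95506] and B5): 1 − (1 − 0.95506)(1 − 0.92515) = 0.99664
Series ([0.99664] and B6): 0.99664 × 0.83895 = 0.836

0.836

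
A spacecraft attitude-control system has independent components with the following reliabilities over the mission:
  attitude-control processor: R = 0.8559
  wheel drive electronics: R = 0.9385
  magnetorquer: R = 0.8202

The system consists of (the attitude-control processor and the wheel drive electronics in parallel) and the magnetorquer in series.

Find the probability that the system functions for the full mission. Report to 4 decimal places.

Parallel (attitude-control processor and wheel drive electronics): 1 − (1 − 0.855900)(1 − 0.938500) = 0.991138
Series ([0.991138] and magnetorquer): 0.991138 × 0.820200 = 0.8129

0.8129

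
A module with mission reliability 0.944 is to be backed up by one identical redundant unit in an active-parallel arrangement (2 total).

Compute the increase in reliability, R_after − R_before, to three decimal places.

0.053

R_before = 0.944
R_after = 1 − (1 − 0.944)^2 = 0.997
ΔR = 0.997 − 0.944 = 0.053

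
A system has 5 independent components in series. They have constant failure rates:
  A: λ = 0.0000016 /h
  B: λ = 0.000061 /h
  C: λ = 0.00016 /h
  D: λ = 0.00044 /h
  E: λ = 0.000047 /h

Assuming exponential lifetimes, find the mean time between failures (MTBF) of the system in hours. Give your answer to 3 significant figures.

Series of exponential components: λ_sys = Σ λ_i
λ_sys = 0.0000016 + 0.000061 + 0.00016 + 0.00044 + 0.000047 = 7.0960e-04 /h
MTBF = 1 / λ_sys = 1410 h

1410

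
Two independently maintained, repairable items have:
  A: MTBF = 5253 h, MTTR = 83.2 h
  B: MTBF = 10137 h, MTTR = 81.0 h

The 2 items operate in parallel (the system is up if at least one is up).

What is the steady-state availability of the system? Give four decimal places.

A(A) = MTBF/(MTBF+MTTR) = 5253/(5253+83.2) = 0.984408
A(B) = MTBF/(MTBF+MTTR) = 10137/(10137+81.0) = 0.992073
Parallel availability: 1 − (1 − 0.984408)(1 − 0.992073) = 0.9999

0.9999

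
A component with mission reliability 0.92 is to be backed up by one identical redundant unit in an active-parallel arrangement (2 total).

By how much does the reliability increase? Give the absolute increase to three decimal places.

0.074

R_before = 0.92
R_after = 1 − (1 − 0.92)^2 = 0.994
ΔR = 0.994 − 0.92 = 0.074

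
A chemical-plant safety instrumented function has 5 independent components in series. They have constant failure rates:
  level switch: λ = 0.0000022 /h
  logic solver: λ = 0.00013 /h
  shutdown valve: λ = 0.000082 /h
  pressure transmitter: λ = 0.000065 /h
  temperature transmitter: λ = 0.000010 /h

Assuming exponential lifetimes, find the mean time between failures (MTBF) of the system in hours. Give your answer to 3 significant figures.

Series of exponential components: λ_sys = Σ λ_i
λ_sys = 0.0000022 + 0.00013 + 0.000082 + 0.000065 + 0.000010 = 2.8920e-04 /h
MTBF = 1 / λ_sys = 3460 h

3460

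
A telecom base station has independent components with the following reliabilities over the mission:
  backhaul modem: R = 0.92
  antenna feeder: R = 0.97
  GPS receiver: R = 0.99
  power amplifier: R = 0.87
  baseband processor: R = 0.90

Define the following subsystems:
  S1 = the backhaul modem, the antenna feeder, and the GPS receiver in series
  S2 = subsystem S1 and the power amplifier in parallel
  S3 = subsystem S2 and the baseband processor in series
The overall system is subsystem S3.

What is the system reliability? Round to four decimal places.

0.8864

Series (backhaul modem, antenna feeder, and GPS receiver): 0.920000 × 0.970000 × 0.990000 = 0.883476
Parallel ([0.883476] and power amplifier): 1 − (1 − 0.883476)(1 − 0.870000) = 0.984852
Series ([0.984852] and baseband processor): 0.984852 × 0.900000 = 0.8864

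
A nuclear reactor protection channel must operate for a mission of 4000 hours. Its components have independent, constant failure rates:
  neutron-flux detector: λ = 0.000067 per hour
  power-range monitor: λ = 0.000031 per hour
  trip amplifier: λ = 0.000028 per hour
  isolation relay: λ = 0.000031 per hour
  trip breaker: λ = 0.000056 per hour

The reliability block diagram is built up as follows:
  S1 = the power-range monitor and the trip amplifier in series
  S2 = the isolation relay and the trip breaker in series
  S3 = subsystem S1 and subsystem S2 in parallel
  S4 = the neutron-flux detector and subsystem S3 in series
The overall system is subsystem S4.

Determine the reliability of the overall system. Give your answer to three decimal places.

0.718

R(neutron-flux detector) = exp(−0.000067 × 4000) = 0.76491
R(power-range monitor) = exp(−0.000031 × 4000) = 0.88338
R(trip amplifier) = exp(−0.000028 × 4000) = 0.89404
R(isolation relay) = exp(−0.000031 × 4000) = 0.88338
R(trip breaker) = exp(−0.000056 × 4000) = 0.79932
Series (power-range monitor and trip amplifier): 0.88338 × 0.89404 = 0.78978
Series (isolation relay and trip breaker): 0.88338 × 0.79932 = 0.70610
Parallel ([0.78978] and [0.70610]): 1 − (1 − 0.78978)(1 − 0.70610) = 0.93822
Series (neutron-flux detector and [0.93822]): 0.76491 × 0.93822 = 0.718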